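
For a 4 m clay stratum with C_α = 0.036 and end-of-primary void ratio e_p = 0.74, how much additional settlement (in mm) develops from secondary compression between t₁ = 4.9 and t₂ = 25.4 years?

Secondary compression: S_s = C_α·H/(1+e_p)·log₁₀(t₂/t₁)
S_s = 0.036×4/(1+0.74)×log₁₀(25.4/4.9)
    = 0.08276 × 0.7146 = 0.05914 m

S_s ≈ 59.1 mm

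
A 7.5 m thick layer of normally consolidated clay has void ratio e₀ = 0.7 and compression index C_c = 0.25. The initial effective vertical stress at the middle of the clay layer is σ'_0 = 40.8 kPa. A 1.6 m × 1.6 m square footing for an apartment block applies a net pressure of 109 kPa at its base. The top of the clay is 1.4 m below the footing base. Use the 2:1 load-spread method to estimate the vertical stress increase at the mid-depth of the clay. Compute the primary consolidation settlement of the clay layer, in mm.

S_c ≈ 67 mm

Mid-depth of clay below the footing base: z = 1.4 + 7.5/2 = 5.15 m.
Stress increase at mid-clay by the 2:1 spreading method:
Δσ = qBL/((B+z)(L+z)) = 109×1.6×1.6/((1.6+5.15)(1.6+5.15)) = 6.1243 kPa
Final effective stress: σ'_f = σ'_0 + Δσ = 40.8 + 6.1243 = 46.924 kPa.
Normally consolidated clay, so the full stress increment lies on the virgin compression line:
S_c = C_c·H/(1+e₀)·log₁₀(σ'_f/σ'_0) = 0.25×7.5/(1+0.7)×log₁₀(46.924/40.8)
    = 1.1029 × 0.060735 = 0.06698 m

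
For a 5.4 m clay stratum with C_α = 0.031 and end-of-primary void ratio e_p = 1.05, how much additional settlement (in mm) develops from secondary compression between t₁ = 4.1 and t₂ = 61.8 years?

S_s ≈ 96.2 mm

Secondary compression: S_s = C_α·H/(1+e_p)·log₁₀(t₂/t₁)
S_s = 0.031×5.4/(1+1.05)×log₁₀(61.8/4.1)
    = 0.08166 × 1.178 = 0.09621 m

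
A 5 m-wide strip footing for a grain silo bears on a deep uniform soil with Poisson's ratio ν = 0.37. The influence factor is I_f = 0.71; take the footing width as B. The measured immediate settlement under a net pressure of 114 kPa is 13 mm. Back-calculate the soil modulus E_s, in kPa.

S_e = q·B·(1−ν²)/E_s · I_f  ⇒  E_s = q·B·(1−ν²)·I_f / S_e.
E_s = 114 × 5 × 0.8631 × 0.71 / 0.013 = 26870 kPa

E_s ≈ 26900 kPa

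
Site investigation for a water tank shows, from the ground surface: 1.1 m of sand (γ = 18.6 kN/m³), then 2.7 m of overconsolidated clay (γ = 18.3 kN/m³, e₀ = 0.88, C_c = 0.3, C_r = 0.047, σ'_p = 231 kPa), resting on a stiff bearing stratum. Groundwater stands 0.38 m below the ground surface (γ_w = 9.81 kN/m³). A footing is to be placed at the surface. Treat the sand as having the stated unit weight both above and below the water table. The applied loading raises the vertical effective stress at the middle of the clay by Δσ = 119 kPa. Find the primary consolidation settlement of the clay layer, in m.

S_c ≈ 0.0515 m

Mid-depth of clay below the ground surface: z = 1.1 + 2.7/2 = 2.45 m.
Total vertical stress at mid-clay: σ_v = 18.6×1.1 + 18.3×1.35 = 45.165 kPa.
Pore pressure: u = 9.81×(2.45 − 0.38) = 20.307 kPa.
Initial effective stress: σ'_0 = σ_v − u = 45.165 − 20.307 = 24.858 kPa.
Final effective stress: σ'_f = 24.858 + 119 = 143.86 kPa.
σ'_f = 143.86 ≤ σ'_p = 231 kPa, so the clay remains overconsolidated and only the recompression index applies:
S_c = C_r·H/(1+e₀)·log₁₀(σ'_f/σ'_0) = 0.047×2.7/1.88×log₁₀(143.86/24.858)
    = 0.067501 × 0.76247 = 0.05147 m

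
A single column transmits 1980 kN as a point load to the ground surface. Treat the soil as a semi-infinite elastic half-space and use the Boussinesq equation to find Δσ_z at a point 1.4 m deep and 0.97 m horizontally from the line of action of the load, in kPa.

Boussinesq vertical stress below a point load on an elastic half-space:
Δσ_z = 3P/(2πz²) · [1 + (r/z)²]^(−5/2)
r/z = 0.97/1.4 = 0.69286; [1+(r/z)²]^(−5/2) = 0.37524.
Δσ_z = 3×1980/(2π×1.4²) × 0.37524 = 482.34 × 0.37524 = 181 kPa

Δσ_z ≈ 181 kPa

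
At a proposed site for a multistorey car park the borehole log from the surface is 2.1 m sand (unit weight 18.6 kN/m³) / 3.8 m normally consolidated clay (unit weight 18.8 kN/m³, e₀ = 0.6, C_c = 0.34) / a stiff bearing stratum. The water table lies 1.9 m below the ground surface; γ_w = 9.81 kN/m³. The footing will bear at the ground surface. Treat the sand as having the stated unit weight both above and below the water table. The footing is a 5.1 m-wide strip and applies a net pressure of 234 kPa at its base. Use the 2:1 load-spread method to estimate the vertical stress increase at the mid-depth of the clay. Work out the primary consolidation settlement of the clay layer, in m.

Mid-depth of clay below the ground surface: z = 2.1 + 3.8/2 = 4 m.
Total vertical stress at mid-clay: σ_v = 18.6×2.1 + 18.8×1.9 = 74.78 kPa.
Pore pressure: u = 9.81×(4 − 1.9) = 20.601 kPa.
Initial effective stress: σ'_0 = σ_v − u = 74.78 − 20.601 = 54.179 kPa.
Stress increase at mid-clay by the 2:1 spreading method:
Δσ = qB/(B+z) = 234×5.1/(5.1+4) = 131.14 kPa
Final effective stress: σ'_f = σ'_0 + Δσ = 54.179 + 131.14 = 185.32 kPa.
Normally consolidated clay, so the full stress increment lies on the virgin compression line:
S_c = C_c·H/(1+e₀)·log₁₀(σ'_f/σ'_0) = 0.34×3.8/(1+0.6)×log₁₀(185.32/54.179)
    = 0.8075 × 0.53409 = 0.4313 m

S_c ≈ 0.431 m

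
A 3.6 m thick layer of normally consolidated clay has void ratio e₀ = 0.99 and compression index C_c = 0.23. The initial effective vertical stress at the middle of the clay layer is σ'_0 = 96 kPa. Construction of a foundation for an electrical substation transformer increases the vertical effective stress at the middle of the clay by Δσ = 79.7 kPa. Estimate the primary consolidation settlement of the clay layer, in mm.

S_c ≈ 109 mm

Final effective stress: σ'_f = σ'_0 + Δσ = 96 + 79.7 = 175.7 kPa.
Normally consolidated clay, so the full stress increment lies on the virgin compression line:
S_c = C_c·H/(1+e₀)·log₁₀(σ'_f/σ'_0) = 0.23×3.6/(1+0.99)×log₁₀(175.7/96)
    = 0.41608 × 0.2625 = 0.1092 m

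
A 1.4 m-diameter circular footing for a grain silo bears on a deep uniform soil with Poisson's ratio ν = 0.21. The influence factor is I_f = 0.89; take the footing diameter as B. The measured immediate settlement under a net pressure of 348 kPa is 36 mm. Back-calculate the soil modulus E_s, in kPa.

S_e = q·B·(1−ν²)/E_s · I_f  ⇒  E_s = q·B·(1−ν²)·I_f / S_e.
E_s = 348 × 1.4 × 0.9559 × 0.89 / 0.036 = 11510 kPa

E_s ≈ 11500 kPa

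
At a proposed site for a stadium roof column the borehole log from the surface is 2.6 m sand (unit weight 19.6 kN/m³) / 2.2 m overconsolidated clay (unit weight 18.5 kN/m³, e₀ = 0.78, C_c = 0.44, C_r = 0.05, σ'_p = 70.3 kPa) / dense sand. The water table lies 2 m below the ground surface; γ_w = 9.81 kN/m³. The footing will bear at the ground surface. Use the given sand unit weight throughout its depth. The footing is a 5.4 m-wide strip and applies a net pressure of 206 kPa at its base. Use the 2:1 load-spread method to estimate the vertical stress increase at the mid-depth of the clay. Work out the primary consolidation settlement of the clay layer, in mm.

S_c ≈ 225 mm

Mid-depth of clay below the ground surface: z = 2.6 + 2.2/2 = 3.7 m.
Total vertical stress at mid-clay: σ_v = 19.6×2.6 + 18.5×1.1 = 71.31 kPa.
Pore pressure: u = 9.81×(3.7 − 2) = 16.677 kPa.
Initial effective stress: σ'_0 = σ_v − u = 71.31 − 16.677 = 54.633 kPa.
Stress increase at mid-clay by the 2:1 spreading method:
Δσ = qB/(B+z) = 206×5.4/(5.4+3.7) = 122.24 kPa
Final effective stress: σ'_f = 54.633 + 122.24 = 176.87 kPa.
σ'_f = 176.87 > σ'_p = 70.3 kPa, so the stress path crosses the preconsolidation pressure — recompression up to σ'_p, then virgin compression beyond:
S_c = H/(1+e₀)·[C_r·log₁₀(σ'_p/σ'_0) + C_c·log₁₀(σ'_f/σ'_p)]
    = 2.2/1.78 × [0.05×log₁₀(70.3/54.633) + 0.44×log₁₀(176.87/70.3)]
    = 1.236 × [0.005475 + 0.17631] = 0.2247 m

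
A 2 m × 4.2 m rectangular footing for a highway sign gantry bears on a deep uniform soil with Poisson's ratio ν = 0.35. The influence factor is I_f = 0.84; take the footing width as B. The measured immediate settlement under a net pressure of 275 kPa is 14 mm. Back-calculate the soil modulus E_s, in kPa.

E_s ≈ 29000 kPa

S_e = q·B·(1−ν²)/E_s · I_f  ⇒  E_s = q·B·(1−ν²)·I_f / S_e.
E_s = 275 × 2 × 0.8775 × 0.84 / 0.014 = 28960 kPa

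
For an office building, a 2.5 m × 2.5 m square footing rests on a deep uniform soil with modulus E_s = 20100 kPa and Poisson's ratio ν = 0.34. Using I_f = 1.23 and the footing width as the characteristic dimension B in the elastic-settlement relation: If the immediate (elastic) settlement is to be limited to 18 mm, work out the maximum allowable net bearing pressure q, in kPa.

q ≈ 133 kPa

S_e = q·B·(1−ν²)/E_s · I_f  ⇒  q = S_e·E_s / (B·(1−ν²)·I_f).
q = 0.018 × 20100 / (2.5 × 0.8844 × 1.23) = 133 kPa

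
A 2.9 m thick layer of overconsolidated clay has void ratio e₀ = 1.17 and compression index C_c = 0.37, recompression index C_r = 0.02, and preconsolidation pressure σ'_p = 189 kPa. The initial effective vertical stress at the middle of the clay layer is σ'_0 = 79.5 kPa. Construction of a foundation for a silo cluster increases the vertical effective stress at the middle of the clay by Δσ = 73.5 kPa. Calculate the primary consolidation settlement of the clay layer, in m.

Final effective stress: σ'_f = 79.5 + 73.5 = 153 kPa.
σ'_f = 153 ≤ σ'_p = 189 kPa, so the clay remains overconsolidated and only the recompression index applies:
S_c = C_r·H/(1+e₀)·log₁₀(σ'_f/σ'_0) = 0.02×2.9/2.17×log₁₀(153/79.5)
    = 0.026728 × 0.28432 = 0.007599 m

S_c ≈ 0.0076 m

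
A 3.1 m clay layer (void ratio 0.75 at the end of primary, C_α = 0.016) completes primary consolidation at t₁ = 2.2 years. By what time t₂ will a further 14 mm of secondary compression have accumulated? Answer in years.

t₂ ≈ 6.86 years

S_s = C_α·H/(1+e_p)·log₁₀(t₂/t₁) ⇒ log₁₀(t₂/t₁) = S_s·(1+e_p)/(C_α·H).
log₁₀(t₂/t₁) = 0.014 × (1+0.75) / (0.016×3.1) = 0.494
t₂ = t₁ × 10^0.494 = 2.2 × 3.119 = 6.861 years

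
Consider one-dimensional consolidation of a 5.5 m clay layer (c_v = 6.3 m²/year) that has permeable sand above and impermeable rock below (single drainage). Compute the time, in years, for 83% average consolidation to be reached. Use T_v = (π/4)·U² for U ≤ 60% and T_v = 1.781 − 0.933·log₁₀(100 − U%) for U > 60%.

Drainage path length: H_d = H = 5.5 m (single drainage).
U > 60%: T_v = 1.781 − 0.933·log₁₀(100 − 83) = 0.63299.
t = T_v·H_d²/c_v = 0.63299×5.5²/6.3 = 3.039 years.

t ≈ 3.04 years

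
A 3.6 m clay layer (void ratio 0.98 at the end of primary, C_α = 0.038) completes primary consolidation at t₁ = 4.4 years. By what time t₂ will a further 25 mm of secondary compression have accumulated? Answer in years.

t₂ ≈ 10.1 years

S_s = C_α·H/(1+e_p)·log₁₀(t₂/t₁) ⇒ log₁₀(t₂/t₁) = S_s·(1+e_p)/(C_α·H).
log₁₀(t₂/t₁) = 0.025 × (1+0.98) / (0.038×3.6) = 0.3618
t₂ = t₁ × 10^0.3618 = 4.4 × 2.301 = 10.12 years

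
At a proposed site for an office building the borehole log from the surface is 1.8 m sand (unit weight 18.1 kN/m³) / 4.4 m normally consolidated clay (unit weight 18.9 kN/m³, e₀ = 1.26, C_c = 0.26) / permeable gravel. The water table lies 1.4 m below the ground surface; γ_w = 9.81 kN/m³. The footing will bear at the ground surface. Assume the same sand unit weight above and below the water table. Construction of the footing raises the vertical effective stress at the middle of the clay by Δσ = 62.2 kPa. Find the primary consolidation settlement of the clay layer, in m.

Mid-depth of clay below the ground surface: z = 1.8 + 4.4/2 = 4 m.
Total vertical stress at mid-clay: σ_v = 18.1×1.8 + 18.9×2.2 = 74.16 kPa.
Pore pressure: u = 9.81×(4 − 1.4) = 25.506 kPa.
Initial effective stress: σ'_0 = σ_v − u = 74.16 − 25.506 = 48.654 kPa.
Final effective stress: σ'_f = σ'_0 + Δσ = 48.654 + 62.2 = 110.85 kPa.
Normally consolidated clay, so the full stress increment lies on the virgin compression line:
S_c = C_c·H/(1+e₀)·log₁₀(σ'_f/σ'_0) = 0.26×4.4/(1+1.26)×log₁₀(110.85/48.654)
    = 0.50619 × 0.35762 = 0.181 m

S_c ≈ 0.181 m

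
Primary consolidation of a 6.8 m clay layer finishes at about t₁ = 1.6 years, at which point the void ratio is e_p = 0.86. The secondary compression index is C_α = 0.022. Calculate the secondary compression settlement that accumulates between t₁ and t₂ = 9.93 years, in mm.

S_s ≈ 63.8 mm

Secondary compression: S_s = C_α·H/(1+e_p)·log₁₀(t₂/t₁)
S_s = 0.022×6.8/(1+0.86)×log₁₀(9.93/1.6)
    = 0.08043 × 0.7928 = 0.06377 m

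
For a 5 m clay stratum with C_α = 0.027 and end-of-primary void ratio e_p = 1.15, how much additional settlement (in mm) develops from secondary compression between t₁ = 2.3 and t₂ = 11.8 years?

S_s ≈ 44.6 mm

Secondary compression: S_s = C_α·H/(1+e_p)·log₁₀(t₂/t₁)
S_s = 0.027×5/(1+1.15)×log₁₀(11.8/2.3)
    = 0.06279 × 0.7102 = 0.04459 m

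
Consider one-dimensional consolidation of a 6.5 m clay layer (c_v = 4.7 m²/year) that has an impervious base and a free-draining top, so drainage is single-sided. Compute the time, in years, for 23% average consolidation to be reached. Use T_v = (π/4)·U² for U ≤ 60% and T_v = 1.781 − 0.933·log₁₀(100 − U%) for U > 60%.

Drainage path length: H_d = H = 6.5 m (single drainage).
U ≤ 60%: T_v = (π/4)·U² = (π/4)×0.23² = 0.041548.
t = T_v·H_d²/c_v = 0.041548×6.5²/4.7 = 0.3735 years.

t ≈ 0.373 years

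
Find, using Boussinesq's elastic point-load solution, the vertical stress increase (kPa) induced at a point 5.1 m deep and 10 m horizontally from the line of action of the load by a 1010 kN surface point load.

Δσ_z ≈ 0.359 kPa

Boussinesq vertical stress below a point load on an elastic half-space:
Δσ_z = 3P/(2πz²) · [1 + (r/z)²]^(−5/2)
r/z = 10/5.1 = 1.9608; [1+(r/z)²]^(−5/2) = 0.019357.
Δσ_z = 3×1010/(2π×5.1²) × 0.019357 = 18.541 × 0.019357 = 0.3589 kPa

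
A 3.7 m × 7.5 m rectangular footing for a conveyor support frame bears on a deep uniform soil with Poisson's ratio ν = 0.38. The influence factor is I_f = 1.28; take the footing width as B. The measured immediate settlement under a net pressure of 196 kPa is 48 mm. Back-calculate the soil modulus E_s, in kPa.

S_e = q·B·(1−ν²)/E_s · I_f  ⇒  E_s = q·B·(1−ν²)·I_f / S_e.
E_s = 196 × 3.7 × 0.8556 × 1.28 / 0.048 = 16550 kPa

E_s ≈ 16500 kPa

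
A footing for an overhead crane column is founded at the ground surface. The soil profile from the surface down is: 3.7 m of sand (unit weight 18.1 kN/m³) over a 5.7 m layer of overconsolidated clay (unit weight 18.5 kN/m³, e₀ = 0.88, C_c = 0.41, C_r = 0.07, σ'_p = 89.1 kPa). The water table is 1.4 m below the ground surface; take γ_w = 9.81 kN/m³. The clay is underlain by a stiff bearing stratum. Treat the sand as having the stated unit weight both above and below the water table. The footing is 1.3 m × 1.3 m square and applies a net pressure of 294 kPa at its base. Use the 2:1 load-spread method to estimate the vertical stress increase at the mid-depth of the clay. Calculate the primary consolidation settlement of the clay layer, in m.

Mid-depth of clay below the ground surface: z = 3.7 + 5.7/2 = 6.55 m.
Total vertical stress at mid-clay: σ_v = 18.1×3.7 + 18.5×2.85 = 119.7 kPa.
Pore pressure: u = 9.81×(6.55 − 1.4) = 50.522 kPa.
Initial effective stress: σ'_0 = σ_v − u = 119.7 − 50.522 = 69.178 kPa.
Stress increase at mid-clay by the 2:1 spreading method:
Δσ = qBL/((B+z)(L+z)) = 294×1.3×1.3/((1.3+6.55)(1.3+6.55)) = 8.063 kPa
Final effective stress: σ'_f = 69.178 + 8.063 = 77.241 kPa.
σ'_f = 77.241 ≤ σ'_p = 89.1 kPa, so the clay remains overconsolidated and only the recompression index applies:
S_c = C_r·H/(1+e₀)·log₁₀(σ'_f/σ'_0) = 0.07×5.7/1.88×log₁₀(77.241/69.178)
    = 0.21223 × 0.04788 = 0.01016 m

S_c ≈ 0.0102 m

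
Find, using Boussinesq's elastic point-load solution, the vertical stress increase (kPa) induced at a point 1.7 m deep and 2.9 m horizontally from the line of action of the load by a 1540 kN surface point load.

Δσ_z ≈ 8.42 kPa

Boussinesq vertical stress below a point load on an elastic half-space:
Δσ_z = 3P/(2πz²) · [1 + (r/z)²]^(−5/2)
r/z = 2.9/1.7 = 1.7059; [1+(r/z)²]^(−5/2) = 0.033079.
Δσ_z = 3×1540/(2π×1.7²) × 0.033079 = 254.43 × 0.033079 = 8.416 kPa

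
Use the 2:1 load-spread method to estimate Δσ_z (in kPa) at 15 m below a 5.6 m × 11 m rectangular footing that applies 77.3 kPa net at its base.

Δσ_z ≈ 8.89 kPa

By the 2:1 method the load spreads at 1 horizontal : 2 vertical, so at depth z the loaded area has grown by z in each plan dimension:
Δσ = qBL/((B+z)(L+z)) = 77.3×5.6×11/((5.6+15)(11+15)) = 8.8904 kPa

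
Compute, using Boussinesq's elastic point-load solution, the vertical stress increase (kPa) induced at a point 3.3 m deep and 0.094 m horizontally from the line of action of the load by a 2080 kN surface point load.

Δσ_z ≈ 91 kPa

Boussinesq vertical stress below a point load on an elastic half-space:
Δσ_z = 3P/(2πz²) · [1 + (r/z)²]^(−5/2)
r/z = 0.094/3.3 = 0.028485; [1+(r/z)²]^(−5/2) = 0.99797.
Δσ_z = 3×2080/(2π×3.3²) × 0.99797 = 91.196 × 0.99797 = 91.01 kPa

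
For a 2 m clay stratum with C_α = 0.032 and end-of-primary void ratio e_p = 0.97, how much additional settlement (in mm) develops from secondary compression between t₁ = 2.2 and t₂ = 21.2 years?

Secondary compression: S_s = C_α·H/(1+e_p)·log₁₀(t₂/t₁)
S_s = 0.032×2/(1+0.97)×log₁₀(21.2/2.2)
    = 0.03249 × 0.9839 = 0.03196 m

S_s ≈ 32 mm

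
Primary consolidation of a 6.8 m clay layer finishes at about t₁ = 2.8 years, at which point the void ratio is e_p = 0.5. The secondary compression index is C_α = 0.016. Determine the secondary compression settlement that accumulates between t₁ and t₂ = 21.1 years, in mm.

S_s ≈ 63.6 mm

Secondary compression: S_s = C_α·H/(1+e_p)·log₁₀(t₂/t₁)
S_s = 0.016×6.8/(1+0.5)×log₁₀(21.1/2.8)
    = 0.07253 × 0.8771 = 0.06362 m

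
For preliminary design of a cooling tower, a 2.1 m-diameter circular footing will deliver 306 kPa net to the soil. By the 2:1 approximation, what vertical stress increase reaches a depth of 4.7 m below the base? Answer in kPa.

By the 2:1 method the load spreads at 1 horizontal : 2 vertical, so at depth z the loaded area has grown by z in each plan dimension:
Δσ ≈ qD²/(D+z)² = 306×2.1²/(2.1+4.7)² = 29.184 kPa

Δσ_z ≈ 29.2 kPa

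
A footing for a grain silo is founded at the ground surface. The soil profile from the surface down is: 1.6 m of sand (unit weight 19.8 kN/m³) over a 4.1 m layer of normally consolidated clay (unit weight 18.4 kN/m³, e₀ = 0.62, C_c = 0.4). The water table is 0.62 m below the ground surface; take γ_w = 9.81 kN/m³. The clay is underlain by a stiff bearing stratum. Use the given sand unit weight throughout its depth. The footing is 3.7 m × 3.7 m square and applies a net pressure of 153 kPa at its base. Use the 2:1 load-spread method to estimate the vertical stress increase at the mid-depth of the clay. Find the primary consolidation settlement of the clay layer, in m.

S_c ≈ 0.3 m

Mid-depth of clay below the ground surface: z = 1.6 + 4.1/2 = 3.65 m.
Total vertical stress at mid-clay: σ_v = 19.8×1.6 + 18.4×2.05 = 69.4 kPa.
Pore pressure: u = 9.81×(3.65 − 0.62) = 29.724 kPa.
Initial effective stress: σ'_0 = σ_v − u = 69.4 − 29.724 = 39.676 kPa.
Stress increase at mid-clay by the 2:1 spreading method:
Δσ = qBL/((B+z)(L+z)) = 153×3.7×3.7/((3.7+3.65)(3.7+3.65)) = 38.772 kPa
Final effective stress: σ'_f = σ'_0 + Δσ = 39.676 + 38.772 = 78.448 kPa.
Normally consolidated clay, so the full stress increment lies on the virgin compression line:
S_c = C_c·H/(1+e₀)·log₁₀(σ'_f/σ'_0) = 0.4×4.1/(1+0.62)×log₁₀(78.448/39.676)
    = 1.0123 × 0.29605 = 0.2997 m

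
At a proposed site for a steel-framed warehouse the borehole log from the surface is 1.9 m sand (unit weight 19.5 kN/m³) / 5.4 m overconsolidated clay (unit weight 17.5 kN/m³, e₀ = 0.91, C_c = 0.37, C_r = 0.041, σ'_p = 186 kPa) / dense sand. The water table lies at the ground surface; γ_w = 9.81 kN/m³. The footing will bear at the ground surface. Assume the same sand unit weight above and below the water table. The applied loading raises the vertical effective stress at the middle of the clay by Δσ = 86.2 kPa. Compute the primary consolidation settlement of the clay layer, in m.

Mid-depth of clay below the ground surface: z = 1.9 + 5.4/2 = 4.6 m.
Total vertical stress at mid-clay: σ_v = 19.5×1.9 + 17.5×2.7 = 84.3 kPa.
Pore pressure: u = 9.81×(4.6 − 0) = 45.126 kPa.
Initial effective stress: σ'_0 = σ_v − u = 84.3 − 45.126 = 39.174 kPa.
Final effective stress: σ'_f = 39.174 + 86.2 = 125.37 kPa.
σ'_f = 125.37 ≤ σ'_p = 186 kPa, so the clay remains overconsolidated and only the recompression index applies:
S_c = C_r·H/(1+e₀)·log₁₀(σ'_f/σ'_0) = 0.041×5.4/1.91×log₁₀(125.37/39.174)
    = 0.11592 × 0.5052 = 0.05856 m

S_c ≈ 0.0586 m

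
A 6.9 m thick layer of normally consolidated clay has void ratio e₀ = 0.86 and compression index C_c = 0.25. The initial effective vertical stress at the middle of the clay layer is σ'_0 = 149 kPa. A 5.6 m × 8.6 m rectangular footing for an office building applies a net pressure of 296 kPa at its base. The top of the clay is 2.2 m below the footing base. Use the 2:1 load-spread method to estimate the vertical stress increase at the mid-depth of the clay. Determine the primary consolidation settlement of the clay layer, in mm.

Mid-depth of clay below the footing base: z = 2.2 + 6.9/2 = 5.65 m.
Stress increase at mid-clay by the 2:1 spreading method:
Δσ = qBL/((B+z)(L+z)) = 296×5.6×8.6/((5.6+5.65)(8.6+5.65)) = 88.922 kPa
Final effective stress: σ'_f = σ'_0 + Δσ = 149 + 88.922 = 237.92 kPa.
Normally consolidated clay, so the full stress increment lies on the virgin compression line:
S_c = C_c·H/(1+e₀)·log₁₀(σ'_f/σ'_0) = 0.25×6.9/(1+0.86)×log₁₀(237.92/149)
    = 0.92742 × 0.20324 = 0.1885 m

S_c ≈ 188 mm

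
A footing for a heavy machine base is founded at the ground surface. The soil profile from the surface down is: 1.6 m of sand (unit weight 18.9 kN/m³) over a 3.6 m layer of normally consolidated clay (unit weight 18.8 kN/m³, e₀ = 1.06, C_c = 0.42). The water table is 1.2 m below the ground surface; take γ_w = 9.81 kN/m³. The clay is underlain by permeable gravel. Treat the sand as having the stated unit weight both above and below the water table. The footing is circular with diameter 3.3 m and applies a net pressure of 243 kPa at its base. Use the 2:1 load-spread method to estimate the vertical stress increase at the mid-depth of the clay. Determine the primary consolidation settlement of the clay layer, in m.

Mid-depth of clay below the ground surface: z = 1.6 + 3.6/2 = 3.4 m.
Total vertical stress at mid-clay: σ_v = 18.9×1.6 + 18.8×1.8 = 64.08 kPa.
Pore pressure: u = 9.81×(3.4 − 1.2) = 21.582 kPa.
Initial effective stress: σ'_0 = σ_v − u = 64.08 − 21.582 = 42.498 kPa.
Stress increase at mid-clay by the 2:1 spreading method:
Δσ ≈ qD²/(D+z)² = 243×3.3²/(3.3+3.4)² = 58.95 kPa
Final effective stress: σ'_f = σ'_0 + Δσ = 42.498 + 58.95 = 101.45 kPa.
Normally consolidated clay, so the full stress increment lies on the virgin compression line:
S_c = C_c·H/(1+e₀)·log₁₀(σ'_f/σ'_0) = 0.42×3.6/(1+1.06)×log₁₀(101.45/42.498)
    = 0.73398 × 0.37788 = 0.2774 m

S_c ≈ 0.277 m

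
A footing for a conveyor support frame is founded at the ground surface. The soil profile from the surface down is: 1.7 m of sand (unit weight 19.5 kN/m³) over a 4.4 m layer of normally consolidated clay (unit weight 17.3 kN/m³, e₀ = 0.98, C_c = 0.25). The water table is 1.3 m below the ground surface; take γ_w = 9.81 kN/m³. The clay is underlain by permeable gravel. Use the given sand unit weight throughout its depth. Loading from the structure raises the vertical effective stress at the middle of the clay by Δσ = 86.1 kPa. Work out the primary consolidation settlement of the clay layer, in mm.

S_c ≈ 256 mm

Mid-depth of clay below the ground surface: z = 1.7 + 4.4/2 = 3.9 m.
Total vertical stress at mid-clay: σ_v = 19.5×1.7 + 17.3×2.2 = 71.21 kPa.
Pore pressure: u = 9.81×(3.9 − 1.3) = 25.506 kPa.
Initial effective stress: σ'_0 = σ_v − u = 71.21 − 25.506 = 45.704 kPa.
Final effective stress: σ'_f = σ'_0 + Δσ = 45.704 + 86.1 = 131.8 kPa.
Normally consolidated clay, so the full stress increment lies on the virgin compression line:
S_c = C_c·H/(1+e₀)·log₁₀(σ'_f/σ'_0) = 0.25×4.4/(1+0.98)×log₁₀(131.8/45.704)
    = 0.55556 × 0.45996 = 0.2555 m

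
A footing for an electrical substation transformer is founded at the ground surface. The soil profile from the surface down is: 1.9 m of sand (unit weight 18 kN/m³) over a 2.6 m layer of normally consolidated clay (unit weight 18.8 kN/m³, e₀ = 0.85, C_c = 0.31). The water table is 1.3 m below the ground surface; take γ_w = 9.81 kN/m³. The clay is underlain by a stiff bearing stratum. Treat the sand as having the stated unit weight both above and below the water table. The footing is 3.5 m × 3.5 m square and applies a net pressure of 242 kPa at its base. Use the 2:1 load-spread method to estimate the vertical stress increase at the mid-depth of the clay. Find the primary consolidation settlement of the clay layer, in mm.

S_c ≈ 184 mm

Mid-depth of clay below the ground surface: z = 1.9 + 2.6/2 = 3.2 m.
Total vertical stress at mid-clay: σ_v = 18×1.9 + 18.8×1.3 = 58.64 kPa.
Pore pressure: u = 9.81×(3.2 − 1.3) = 18.639 kPa.
Initial effective stress: σ'_0 = σ_v − u = 58.64 − 18.639 = 40.001 kPa.
Stress increase at mid-clay by the 2:1 spreading method:
Δσ = qBL/((B+z)(L+z)) = 242×3.5×3.5/((3.5+3.2)(3.5+3.2)) = 66.039 kPa
Final effective stress: σ'_f = σ'_0 + Δσ = 40.001 + 66.039 = 106.04 kPa.
Normally consolidated clay, so the full stress increment lies on the virgin compression line:
S_c = C_c·H/(1+e₀)·log₁₀(σ'_f/σ'_0) = 0.31×2.6/(1+0.85)×log₁₀(106.04/40.001)
    = 0.43568 × 0.4234 = 0.1845 m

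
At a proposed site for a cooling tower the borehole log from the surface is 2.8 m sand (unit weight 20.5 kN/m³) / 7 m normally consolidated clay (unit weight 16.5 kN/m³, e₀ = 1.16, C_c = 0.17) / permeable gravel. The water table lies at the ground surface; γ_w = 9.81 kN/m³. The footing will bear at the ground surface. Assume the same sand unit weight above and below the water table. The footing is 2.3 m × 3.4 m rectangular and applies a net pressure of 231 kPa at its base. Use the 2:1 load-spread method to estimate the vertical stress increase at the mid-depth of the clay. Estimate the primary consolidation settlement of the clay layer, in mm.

S_c ≈ 81.5 mm

Mid-depth of clay below the ground surface: z = 2.8 + 7/2 = 6.3 m.
Total vertical stress at mid-clay: σ_v = 20.5×2.8 + 16.5×3.5 = 115.15 kPa.
Pore pressure: u = 9.81×(6.3 − 0) = 61.803 kPa.
Initial effective stress: σ'_0 = σ_v − u = 115.15 − 61.803 = 53.347 kPa.
Stress increase at mid-clay by the 2:1 spreading method:
Δσ = qBL/((B+z)(L+z)) = 231×2.3×3.4/((2.3+6.3)(3.4+6.3)) = 21.655 kPa
Final effective stress: σ'_f = σ'_0 + Δσ = 53.347 + 21.655 = 75.002 kPa.
Normally consolidated clay, so the full stress increment lies on the virgin compression line:
S_c = C_c·H/(1+e₀)·log₁₀(σ'_f/σ'_0) = 0.17×7/(1+1.16)×log₁₀(75.002/53.347)
    = 0.55093 × 0.14796 = 0.08152 m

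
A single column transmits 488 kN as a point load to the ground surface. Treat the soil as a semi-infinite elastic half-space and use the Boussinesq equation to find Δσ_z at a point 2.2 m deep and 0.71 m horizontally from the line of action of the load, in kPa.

Δσ_z ≈ 37.6 kPa

Boussinesq vertical stress below a point load on an elastic half-space:
Δσ_z = 3P/(2πz²) · [1 + (r/z)²]^(−5/2)
r/z = 0.71/2.2 = 0.32273; [1+(r/z)²]^(−5/2) = 0.7806.
Δσ_z = 3×488/(2π×2.2²) × 0.7806 = 48.141 × 0.7806 = 37.58 kPa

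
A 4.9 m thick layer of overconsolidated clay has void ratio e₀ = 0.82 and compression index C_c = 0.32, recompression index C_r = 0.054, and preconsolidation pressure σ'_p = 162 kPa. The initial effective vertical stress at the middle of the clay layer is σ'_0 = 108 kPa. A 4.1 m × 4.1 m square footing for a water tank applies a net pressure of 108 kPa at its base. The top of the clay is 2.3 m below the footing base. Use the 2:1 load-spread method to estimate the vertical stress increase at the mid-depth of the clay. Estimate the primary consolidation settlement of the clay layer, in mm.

S_c ≈ 12.3 mm

Mid-depth of clay below the footing base: z = 2.3 + 4.9/2 = 4.75 m.
Stress increase at mid-clay by the 2:1 spreading method:
Δσ = qBL/((B+z)(L+z)) = 108×4.1×4.1/((4.1+4.75)(4.1+4.75)) = 23.18 kPa
Final effective stress: σ'_f = 108 + 23.18 = 131.18 kPa.
σ'_f = 131.18 ≤ σ'_p = 162 kPa, so the clay remains overconsolidated and only the recompression index applies:
S_c = C_r·H/(1+e₀)·log₁₀(σ'_f/σ'_0) = 0.054×4.9/1.82×log₁₀(131.18/108)
    = 0.14538 × 0.084444 = 0.01228 m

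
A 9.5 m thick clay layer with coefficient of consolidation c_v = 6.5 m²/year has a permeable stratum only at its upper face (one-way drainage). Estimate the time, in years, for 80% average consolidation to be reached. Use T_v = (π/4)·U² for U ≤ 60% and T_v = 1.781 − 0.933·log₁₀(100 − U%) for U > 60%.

Drainage path length: H_d = H = 9.5 m (single drainage).
U > 60%: T_v = 1.781 − 0.933·log₁₀(100 − 80) = 0.56714.
t = T_v·H_d²/c_v = 0.56714×9.5²/6.5 = 7.875 years.

t ≈ 7.87 years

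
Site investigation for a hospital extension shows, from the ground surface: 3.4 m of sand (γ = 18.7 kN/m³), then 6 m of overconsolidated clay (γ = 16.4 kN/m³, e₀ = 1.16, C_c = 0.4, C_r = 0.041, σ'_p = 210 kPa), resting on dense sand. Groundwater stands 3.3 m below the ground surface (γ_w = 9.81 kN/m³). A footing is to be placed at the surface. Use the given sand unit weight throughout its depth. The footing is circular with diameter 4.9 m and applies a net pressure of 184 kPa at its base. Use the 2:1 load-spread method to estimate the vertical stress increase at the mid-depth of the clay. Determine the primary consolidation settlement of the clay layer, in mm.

S_c ≈ 17.3 mm

Mid-depth of clay below the ground surface: z = 3.4 + 6/2 = 6.4 m.
Total vertical stress at mid-clay: σ_v = 18.7×3.4 + 16.4×3 = 112.78 kPa.
Pore pressure: u = 9.81×(6.4 − 3.3) = 30.411 kPa.
Initial effective stress: σ'_0 = σ_v − u = 112.78 − 30.411 = 82.369 kPa.
Stress increase at mid-clay by the 2:1 spreading method:
Δσ ≈ qD²/(D+z)² = 184×4.9²/(4.9+6.4)² = 34.598 kPa
Final effective stress: σ'_f = 82.369 + 34.598 = 116.97 kPa.
σ'_f = 116.97 ≤ σ'_p = 210 kPa, so the clay remains overconsolidated and only the recompression index applies:
S_c = C_r·H/(1+e₀)·log₁₀(σ'_f/σ'_0) = 0.041×6/2.16×log₁₀(116.97/82.369)
    = 0.11389 × 0.15231 = 0.01735 m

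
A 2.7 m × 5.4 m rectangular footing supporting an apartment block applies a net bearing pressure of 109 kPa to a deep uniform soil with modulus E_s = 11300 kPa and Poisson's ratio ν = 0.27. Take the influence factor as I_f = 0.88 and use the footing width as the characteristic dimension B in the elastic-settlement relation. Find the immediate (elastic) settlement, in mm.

Immediate (elastic) settlement: S_e = q·B·(1−ν²)/E_s · I_f.
S_e = 109 × 2.7 × (1 − 0.27²) / 11300 × 0.88
    = 109 × 2.7 × 0.9271 / 11300 × 0.88
    = 0.02125 m = 21.25 mm

S_e ≈ 21.2 mm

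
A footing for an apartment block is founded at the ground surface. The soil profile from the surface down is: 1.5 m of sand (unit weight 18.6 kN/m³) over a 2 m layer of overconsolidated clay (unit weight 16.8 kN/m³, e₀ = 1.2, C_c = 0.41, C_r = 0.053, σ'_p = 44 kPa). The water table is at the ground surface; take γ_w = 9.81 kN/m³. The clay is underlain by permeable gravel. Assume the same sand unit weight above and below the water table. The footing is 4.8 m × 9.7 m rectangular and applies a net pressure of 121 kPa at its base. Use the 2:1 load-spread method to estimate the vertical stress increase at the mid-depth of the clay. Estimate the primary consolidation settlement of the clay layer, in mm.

S_c ≈ 120 mm

Mid-depth of clay below the ground surface: z = 1.5 + 2/2 = 2.5 m.
Total vertical stress at mid-clay: σ_v = 18.6×1.5 + 16.8×1 = 44.7 kPa.
Pore pressure: u = 9.81×(2.5 − 0) = 24.525 kPa.
Initial effective stress: σ'_0 = σ_v − u = 44.7 − 24.525 = 20.175 kPa.
Stress increase at mid-clay by the 2:1 spreading method:
Δσ = qBL/((B+z)(L+z)) = 121×4.8×9.7/((4.8+2.5)(9.7+2.5)) = 63.258 kPa
Final effective stress: σ'_f = 20.175 + 63.258 = 83.433 kPa.
σ'_f = 83.433 > σ'_p = 44 kPa, so the stress path crosses the preconsolidation pressure — recompression up to σ'_p, then virgin compression beyond:
S_c = H/(1+e₀)·[C_r·log₁₀(σ'_p/σ'_0) + C_c·log₁₀(σ'_f/σ'_p)]
    = 2/2.2 × [0.053×log₁₀(44/20.175) + 0.41×log₁₀(83.433/44)]
    = 0.90909 × [0.017948 + 0.11393] = 0.1199 m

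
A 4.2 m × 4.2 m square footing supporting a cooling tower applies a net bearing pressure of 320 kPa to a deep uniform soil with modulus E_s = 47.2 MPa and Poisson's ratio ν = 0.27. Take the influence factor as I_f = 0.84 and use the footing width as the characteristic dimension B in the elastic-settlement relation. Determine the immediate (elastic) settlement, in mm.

Immediate (elastic) settlement: S_e = q·B·(1−ν²)/E_s · I_f.
E_s = 47.2 MPa = 47200 kPa.
S_e = 320 × 4.2 × (1 − 0.27²) / 47200 × 0.84
    = 320 × 4.2 × 0.9271 / 47200 × 0.84
    = 0.02217 m = 22.17 mm

S_e ≈ 22.2 mm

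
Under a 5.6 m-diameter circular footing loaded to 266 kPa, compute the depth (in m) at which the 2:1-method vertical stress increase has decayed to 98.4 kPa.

2:1 spreading — at depth z the loaded area has grown by z in each plan dimension:
qD²/(D+z)² = Δσ_z ⇒ z = D(√(q/Δσ_z) − 1) = 5.6×(√(266/98.4) − 1) = 3.607 m

z ≈ 3.61 m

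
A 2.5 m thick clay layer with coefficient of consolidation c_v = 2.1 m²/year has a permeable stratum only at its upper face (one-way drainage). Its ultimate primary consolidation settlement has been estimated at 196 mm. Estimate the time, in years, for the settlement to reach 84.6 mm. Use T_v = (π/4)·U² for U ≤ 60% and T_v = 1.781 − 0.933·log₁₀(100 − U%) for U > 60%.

t ≈ 0.435 years

Drainage path length: H_d = H = 2.5 m (single drainage).
U = S(t)/S_ult = 84.6/196 = 0.4316.
U ≤ 60%: T_v = (π/4)·U² = (π/4)×0.43163² = 0.14632.
t = T_v·H_d²/c_v = 0.14632×2.5²/2.1 = 0.4355 years.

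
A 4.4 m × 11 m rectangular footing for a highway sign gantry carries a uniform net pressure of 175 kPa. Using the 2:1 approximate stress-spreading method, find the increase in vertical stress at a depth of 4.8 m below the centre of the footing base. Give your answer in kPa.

Δσ_z ≈ 58.3 kPa

By the 2:1 method the load spreads at 1 horizontal : 2 vertical, so at depth z the loaded area has grown by z in each plan dimension:
Δσ = qBL/((B+z)(L+z)) = 175×4.4×11/((4.4+4.8)(11+4.8)) = 58.269 kPa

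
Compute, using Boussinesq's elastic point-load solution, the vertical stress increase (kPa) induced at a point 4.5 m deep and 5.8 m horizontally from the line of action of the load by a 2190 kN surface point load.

Δσ_z ≈ 4.47 kPa

Boussinesq vertical stress below a point load on an elastic half-space:
Δσ_z = 3P/(2πz²) · [1 + (r/z)²]^(−5/2)
r/z = 5.8/4.5 = 1.2889; [1+(r/z)²]^(−5/2) = 0.086555.
Δσ_z = 3×2190/(2π×4.5²) × 0.086555 = 51.637 × 0.086555 = 4.469 kPa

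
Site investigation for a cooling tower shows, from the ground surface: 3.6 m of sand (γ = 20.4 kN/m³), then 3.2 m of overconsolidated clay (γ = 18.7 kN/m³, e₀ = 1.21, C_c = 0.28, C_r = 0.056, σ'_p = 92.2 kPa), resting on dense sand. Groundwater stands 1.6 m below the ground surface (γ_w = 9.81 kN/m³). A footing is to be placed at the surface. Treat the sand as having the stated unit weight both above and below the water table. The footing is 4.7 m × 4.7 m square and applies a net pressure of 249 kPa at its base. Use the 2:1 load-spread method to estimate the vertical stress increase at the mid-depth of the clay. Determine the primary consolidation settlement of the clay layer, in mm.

S_c ≈ 63.1 mm

Mid-depth of clay below the ground surface: z = 3.6 + 3.2/2 = 5.2 m.
Total vertical stress at mid-clay: σ_v = 20.4×3.6 + 18.7×1.6 = 103.36 kPa.
Pore pressure: u = 9.81×(5.2 − 1.6) = 35.316 kPa.
Initial effective stress: σ'_0 = σ_v − u = 103.36 − 35.316 = 68.044 kPa.
Stress increase at mid-clay by the 2:1 spreading method:
Δσ = qBL/((B+z)(L+z)) = 249×4.7×4.7/((4.7+5.2)(4.7+5.2)) = 56.121 kPa
Final effective stress: σ'_f = 68.044 + 56.121 = 124.16 kPa.
σ'_f = 124.16 > σ'_p = 92.2 kPa, so the stress path crosses the preconsolidation pressure — recompression up to σ'_p, then virgin compression beyond:
S_c = H/(1+e₀)·[C_r·log₁₀(σ'_p/σ'_0) + C_c·log₁₀(σ'_f/σ'_p)]
    = 3.2/2.21 × [0.056×log₁₀(92.2/68.044) + 0.28×log₁₀(124.16/92.2)]
    = 1.448 × [0.0073887 + 0.03619] = 0.0631 m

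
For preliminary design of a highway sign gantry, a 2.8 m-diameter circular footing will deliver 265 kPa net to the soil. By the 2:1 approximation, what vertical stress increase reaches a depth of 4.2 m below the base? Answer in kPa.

By the 2:1 method the load spreads at 1 horizontal : 2 vertical, so at depth z the loaded area has grown by z in each plan dimension:
Δσ ≈ qD²/(D+z)² = 265×2.8²/(2.8+4.2)² = 42.4 kPa

Δσ_z ≈ 42.4 kPa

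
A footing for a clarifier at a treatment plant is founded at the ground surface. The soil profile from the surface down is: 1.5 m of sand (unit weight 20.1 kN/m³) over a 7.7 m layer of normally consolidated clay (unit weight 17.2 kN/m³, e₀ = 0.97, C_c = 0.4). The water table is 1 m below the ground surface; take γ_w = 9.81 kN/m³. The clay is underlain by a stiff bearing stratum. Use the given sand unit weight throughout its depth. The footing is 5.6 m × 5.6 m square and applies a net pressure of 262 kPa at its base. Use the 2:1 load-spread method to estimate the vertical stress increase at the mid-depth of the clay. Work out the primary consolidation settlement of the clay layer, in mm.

Mid-depth of clay below the ground surface: z = 1.5 + 7.7/2 = 5.35 m.
Total vertical stress at mid-clay: σ_v = 20.1×1.5 + 17.2×3.85 = 96.37 kPa.
Pore pressure: u = 9.81×(5.35 − 1) = 42.673 kPa.
Initial effective stress: σ'_0 = σ_v − u = 96.37 − 42.673 = 53.697 kPa.
Stress increase at mid-clay by the 2:1 spreading method:
Δσ = qBL/((B+z)(L+z)) = 262×5.6×5.6/((5.6+5.35)(5.6+5.35)) = 68.525 kPa
Final effective stress: σ'_f = σ'_0 + Δσ = 53.697 + 68.525 = 122.22 kPa.
Normally consolidated clay, so the full stress increment lies on the virgin compression line:
S_c = C_c·H/(1+e₀)·log₁₀(σ'_f/σ'_0) = 0.4×7.7/(1+0.97)×log₁₀(122.22/53.697)
    = 1.5635 × 0.35719 = 0.5585 m

S_c ≈ 558 mm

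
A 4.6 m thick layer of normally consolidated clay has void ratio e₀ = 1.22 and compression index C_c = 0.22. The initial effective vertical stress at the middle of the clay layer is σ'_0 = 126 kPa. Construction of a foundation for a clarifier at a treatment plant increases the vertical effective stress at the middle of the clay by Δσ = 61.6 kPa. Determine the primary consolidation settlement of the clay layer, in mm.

Final effective stress: σ'_f = σ'_0 + Δσ = 126 + 61.6 = 187.6 kPa.
Normally consolidated clay, so the full stress increment lies on the virgin compression line:
S_c = C_c·H/(1+e₀)·log₁₀(σ'_f/σ'_0) = 0.22×4.6/(1+1.22)×log₁₀(187.6/126)
    = 0.45586 × 0.17286 = 0.0788 m

S_c ≈ 78.8 mm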